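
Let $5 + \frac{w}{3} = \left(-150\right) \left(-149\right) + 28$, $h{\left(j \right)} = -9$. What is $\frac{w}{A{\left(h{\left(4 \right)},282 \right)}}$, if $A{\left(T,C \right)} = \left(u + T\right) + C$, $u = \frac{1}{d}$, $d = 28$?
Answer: $\frac{1879332}{7645} \approx 245.82$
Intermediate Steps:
$u = \frac{1}{28} \approx 0.035714$
$A{\left(T,C \right)} = \frac{1}{28} + C + T$ ($A{\left(T,C \right)} = \left(\frac{1}{28} + T\right) + C = \frac{1}{28} + C + T$)
$w = 67119$ ($w = -15 + 3 \left(\left(-150\right) \left(-149\right) + 28\right) = -15 + 3 \left(22350 + 28\right) = -15 + 3 \cdot 22378 = -15 + 67134 = 67119$)
$\frac{w}{A{\left(h{\left(4 \right)},282 \right)}} = \frac{67119}{\frac{1}{28} + 282 - 9} = \frac{67119}{\frac{7645}{28}} = 67119 \cdot \frac{28}{7645} = \frac{1879332}{7645}$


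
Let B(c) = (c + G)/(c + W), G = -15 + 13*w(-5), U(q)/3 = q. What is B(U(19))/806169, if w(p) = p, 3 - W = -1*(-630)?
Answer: 23/459516330 ≈ 5.0053e-8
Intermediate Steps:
W = -627 (W = 3 - (-1)*(-630) = 3 - 1*630 = 3 - 630 = -627)
U(q) = 3*q
G = -80 (G = -15 + 13*(-5) = -15 - 65 = -80)
B(c) = (-80 + c)/(-627 + c) (B(c) = (c - 80)/(c - 627) = (-80 + c)/(-627 + c))
B(U(19))/806169 = ((-80 + 3*19)/(-627 + 3*19))/806169 = ((-80 + 57)/(-627 + 57))*(1/806169) = (-23/(-570))*(1/806169) = -1/570*(-23)*(1/806169) = (23/570)*(1/806169) = 23/459516330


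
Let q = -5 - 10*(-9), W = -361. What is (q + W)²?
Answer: 76176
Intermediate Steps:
q = 85 (q = -5 + 90 = 85)
(q + W)² = (85 - 361)² = (-276)² = 76176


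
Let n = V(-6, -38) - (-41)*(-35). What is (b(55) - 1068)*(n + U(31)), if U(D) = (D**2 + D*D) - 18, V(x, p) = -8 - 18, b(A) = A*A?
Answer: 866951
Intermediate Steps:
b(A) = A**2
V(x, p) = -26
U(D) = -18 + 2*D**2 (U(D) = (D**2 + D**2) - 18 = 2*D**2 - 18 = -18 + 2*D**2)
n = -1461 (n = -26 - (-41)*(-35) = -26 - 1*1435 = -26 - 1435 = -1461)
(b(55) - 1068)*(n + U(31)) = (55**2 - 1068)*(-1461 + (-18 + 2*31**2)) = (3025 - 1068)*(-1461 + (-18 + 2*961)) = 1957*(-1461 + (-18 + 1922)) = 1957*(-1461 + 1904) = 1957*443 = 866951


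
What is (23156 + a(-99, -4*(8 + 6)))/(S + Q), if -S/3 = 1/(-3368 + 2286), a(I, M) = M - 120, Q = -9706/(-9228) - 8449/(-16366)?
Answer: 13411253957976/916741919 ≈ 14629.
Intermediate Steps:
Q = 4228853/2696883 (Q = -9706*(-1/9228) - 8449*(-1/16366) = 4853/4614 + 1207/2338 = 4228853/2696883 ≈ 1.5681)
a(I, M) = -120 + M
S = 3/1082 (S = -3/(-3368 + 2286) = -3/(-1082) = -3*(-1/1082) = 3/1082 ≈ 0.0027726)
(23156 + a(-99, -4*(8 + 6)))/(S + Q) = (23156 + (-120 - 4*(8 + 6)))/(3/1082 + 4228853/2696883) = (23156 + (-120 - 4*14))/(4583709595/2918027406) = (23156 + (-120 - 56))*(2918027406/4583709595) = (23156 - 176)*(2918027406/4583709595) = 22980*(2918027406/4583709595) = 13411253957976/916741919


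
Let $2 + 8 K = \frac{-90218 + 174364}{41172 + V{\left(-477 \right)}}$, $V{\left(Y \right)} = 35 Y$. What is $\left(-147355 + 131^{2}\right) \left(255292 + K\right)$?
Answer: $- \frac{271184844468834}{8159} \approx -3.3237 \cdot 10^{10}$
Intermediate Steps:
$K = \frac{4399}{24477}$ ($K = - \frac{1}{4} + \frac{\left(-90218 + 174364\right) \frac{1}{41172 + 35 \left(-477\right)}}{8} = - \frac{1}{4} + \frac{84146 \frac{1}{41172 - 16695}}{8} = - \frac{1}{4} + \frac{84146 \cdot \frac{1}{24477}}{8} = - \frac{1}{4} + \frac{1}{8} \cdot \frac{84146}{24477} = - \frac{1}{4} + \frac{42073}{97908} = \frac{4399}{24477} \approx 0.17972$)
$\left(-147355 + 131^{2}\right) \left(255292 + K\right) = \left(-147355 + 131^{2}\right) \left(255292 + \frac{4399}{24477}\right) = \left(-147355 + 17161\right) \frac{6248786683}{24477} = \left(-130194\right) \frac{6248786683}{24477} = - \frac{271184844468834}{8159}$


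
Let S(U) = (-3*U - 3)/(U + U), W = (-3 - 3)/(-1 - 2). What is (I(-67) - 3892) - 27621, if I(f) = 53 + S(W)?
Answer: -125849/4 ≈ -31462.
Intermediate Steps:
W = 2 (W = -6/(-3) = -6*(-⅓) = 2)
S(U) = (-3 - 3*U)/(2*U) (S(U) = (-3 - 3*U)/((2*U)) = (-3 - 3*U)*(1/(2*U)) = (-3 - 3*U)/(2*U))
I(f) = 203/4 (I(f) = 53 + (3/2)*(-1 - 1*2)/2 = 53 + (3/2)*(½)*(-1 - 2) = 53 + (3/2)*(½)*(-3) = 53 - 9/4 = 203/4)
(I(-67) - 3892) - 27621 = (203/4 - 3892) - 27621 = -15365/4 - 27621 = -125849/4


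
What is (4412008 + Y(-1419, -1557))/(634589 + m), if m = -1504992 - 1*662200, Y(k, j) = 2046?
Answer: -4414054/1532603 ≈ -2.8801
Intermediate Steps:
m = -2167192 (m = -1504992 - 662200 = -2167192)
(4412008 + Y(-1419, -1557))/(634589 + m) = (4412008 + 2046)/(634589 - 2167192) = 4414054/(-1532603) = 4414054*(-1/1532603) = -4414054/1532603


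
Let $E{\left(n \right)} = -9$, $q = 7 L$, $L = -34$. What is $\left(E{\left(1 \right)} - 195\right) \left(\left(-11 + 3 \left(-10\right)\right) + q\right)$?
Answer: $56916$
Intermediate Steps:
$q = -238$ ($q = 7 \left(-34\right) = -238$)
$\left(E{\left(1 \right)} - 195\right) \left(\left(-11 + 3 \left(-10\right)\right) + q\right) = \left(-9 - 195\right) \left(\left(-11 + 3 \left(-10\right)\right) - 238\right) = - 204 \left(\left(-11 - 30\right) - 238\right) = - 204 \left(-41 - 238\right) = \left(-204\right) \left(-279\right) = 56916$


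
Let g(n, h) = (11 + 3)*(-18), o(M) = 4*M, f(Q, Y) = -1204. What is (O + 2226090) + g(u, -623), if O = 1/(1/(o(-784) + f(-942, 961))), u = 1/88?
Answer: 2221498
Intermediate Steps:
u = 1/88 ≈ 0.011364
g(n, h) = -252 (g(n, h) = 14*(-18) = -252)
O = -4340 (O = 1/(1/(4*(-784) - 1204)) = 1/(1/(-3136 - 1204)) = 1/(1/(-4340)) = 1/(-1/4340) = -4340)
(O + 2226090) + g(u, -623) = (-4340 + 2226090) - 252 = 2221750 - 252 = 2221498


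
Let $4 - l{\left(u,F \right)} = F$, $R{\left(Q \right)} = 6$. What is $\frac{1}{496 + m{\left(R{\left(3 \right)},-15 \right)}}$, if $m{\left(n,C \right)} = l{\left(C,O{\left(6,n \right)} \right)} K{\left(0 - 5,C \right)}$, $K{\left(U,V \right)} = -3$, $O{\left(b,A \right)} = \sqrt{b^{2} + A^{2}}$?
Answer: $\frac{121}{58402} - \frac{9 \sqrt{2}}{116804} \approx 0.0019629$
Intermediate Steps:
$O{\left(b,A \right)} = \sqrt{A^{2} + b^{2}}$
$l{\left(u,F \right)} = 4 - F$
$m{\left(n,C \right)} = -12 + 3 \sqrt{36 + n^{2}}$ ($m{\left(n,C \right)} = \left(4 - \sqrt{n^{2} + 6^{2}}\right) \left(-3\right) = \left(4 - \sqrt{n^{2} + 36}\right) \left(-3\right) = \left(4 - \sqrt{36 + n^{2}}\right) \left(-3\right) = -12 + 3 \sqrt{36 + n^{2}}$)
$\frac{1}{496 + m{\left(R{\left(3 \right)},-15 \right)}} = \frac{1}{496 - \left(12 - 3 \sqrt{36 + 6^{2}}\right)} = \frac{1}{496 - \left(12 - 3 \sqrt{36 + 36}\right)} = \frac{1}{496 - \left(12 - 3 \sqrt{72}\right)} = \frac{1}{496 - \left(12 - 3 \cdot 6 \sqrt{2}\right)} = \frac{1}{496 - \left(12 - 18 \sqrt{2}\right)} = \frac{1}{484 + 18 \sqrt{2}}$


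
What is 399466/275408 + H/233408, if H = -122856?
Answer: 33149015/35871892 ≈ 0.92409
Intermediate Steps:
399466/275408 + H/233408 = 399466/275408 - 122856/233408 = 399466*(1/275408) - 122856*1/233408 = 199733/137704 - 15357/29176 = 33149015/35871892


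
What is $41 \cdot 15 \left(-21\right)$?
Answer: $-12915$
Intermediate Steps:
$41 \cdot 15 \left(-21\right) = 615 \left(-21\right) = -12915$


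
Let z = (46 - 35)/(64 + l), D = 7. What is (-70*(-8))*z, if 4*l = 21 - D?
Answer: 2464/27 ≈ 91.259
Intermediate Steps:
l = 7/2 (l = (21 - 1*7)/4 = (21 - 7)/4 = (¼)*14 = 7/2 ≈ 3.5000)
z = 22/135 (z = (46 - 35)/(64 + 7/2) = 11/(135/2) = 11*(2/135) = 22/135 ≈ 0.16296)
(-70*(-8))*z = -70*(-8)*(22/135) = 560*(22/135) = 2464/27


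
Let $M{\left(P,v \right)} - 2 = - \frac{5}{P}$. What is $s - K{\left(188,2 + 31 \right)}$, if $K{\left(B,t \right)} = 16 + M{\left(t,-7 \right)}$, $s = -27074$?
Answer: $- \frac{894031}{33} \approx -27092.0$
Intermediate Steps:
$M{\left(P,v \right)} = 2 - \frac{5}{P}$
$K{\left(B,t \right)} = 18 - \frac{5}{t}$ ($K{\left(B,t \right)} = 16 + \left(2 - \frac{5}{t}\right) = 18 - \frac{5}{t}$)
$s - K{\left(188,2 + 31 \right)} = -27074 - \left(18 - \frac{5}{2 + 31}\right) = -27074 - \left(18 - \frac{5}{33}\right) = -27074 - \frac{589}{33} = - \frac{894031}{33}$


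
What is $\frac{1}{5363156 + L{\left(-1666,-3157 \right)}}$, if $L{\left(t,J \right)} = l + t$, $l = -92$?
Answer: $\frac{1}{5361398} \approx 1.8652 \cdot 10^{-7}$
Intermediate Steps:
$L{\left(t,J \right)} = -92 + t$
$\frac{1}{5363156 + L{\left(-1666,-3157 \right)}} = \frac{1}{5363156 - 1758} = \frac{1}{5361398}$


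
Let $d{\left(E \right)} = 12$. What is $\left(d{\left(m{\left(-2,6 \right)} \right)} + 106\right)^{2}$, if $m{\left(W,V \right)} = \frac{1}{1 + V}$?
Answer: $13924$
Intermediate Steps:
$\left(d{\left(m{\left(-2,6 \right)} \right)} + 106\right)^{2} = \left(12 + 106\right)^{2} = 118^{2} = 13924$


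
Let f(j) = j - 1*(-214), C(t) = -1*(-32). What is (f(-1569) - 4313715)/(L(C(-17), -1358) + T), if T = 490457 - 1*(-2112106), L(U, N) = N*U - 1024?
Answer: -4315070/2558083 ≈ -1.6868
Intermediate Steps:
C(t) = 32
f(j) = 214 + j (f(j) = j + 214 = 214 + j)
L(U, N) = -1024 + N*U
T = 2602563 (T = 490457 + 2112106 = 2602563)
(f(-1569) - 4313715)/(L(C(-17), -1358) + T) = ((214 - 1569) - 4313715)/((-1024 - 1358*32) + 2602563) = (-1355 - 4313715)/((-1024 - 43456) + 2602563) = -4315070/(-44480 + 2602563) = -4315070/2558083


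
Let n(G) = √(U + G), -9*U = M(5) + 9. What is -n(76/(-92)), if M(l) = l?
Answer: -I*√11339/69 ≈ -1.5433*I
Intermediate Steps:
U = -14/9 (U = -(5 + 9)/9 = -⅑*14 = -14/9 ≈ -1.5556)
n(G) = √(-14/9 + G)
-n(76/(-92)) = -√(-14 + 9*(76/(-92)))/3 = -√(-14 + 9*(76*(-1/92)))/3 = -√(-14 + 9*(-19/23))/3 = -√(-14 - 171/23)/3 = -√(-493/23)/3 = -I*√11339/23/3 = -I*√11339/69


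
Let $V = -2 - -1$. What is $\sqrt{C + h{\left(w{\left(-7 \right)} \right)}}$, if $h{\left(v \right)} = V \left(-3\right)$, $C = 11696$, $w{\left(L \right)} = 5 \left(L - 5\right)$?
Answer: $\sqrt{11699} \approx 108.16$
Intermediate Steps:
$w{\left(L \right)} = -25 + 5 L$ ($w{\left(L \right)} = 5 \left(-5 + L\right) = -25 + 5 L$)
$V = -1$ ($V = -2 + 1 = -1$)
$h{\left(v \right)} = 3$ ($h{\left(v \right)} = \left(-1\right) \left(-3\right) = 3$)
$\sqrt{C + h{\left(w{\left(-7 \right)} \right)}} = \sqrt{11696 + 3} = \sqrt{11699}$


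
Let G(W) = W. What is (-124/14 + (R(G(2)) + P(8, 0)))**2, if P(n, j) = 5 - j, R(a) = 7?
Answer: 484/49 ≈ 9.8775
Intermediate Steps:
(-124/14 + (R(G(2)) + P(8, 0)))**2 = (-124/14 + (7 + (5 - 1*0)))**2 = (-124*1/14 + (7 + (5 + 0)))**2 = (-62/7 + (7 + 5))**2 = (-62/7 + 12)**2 = (22/7)**2 = 484/49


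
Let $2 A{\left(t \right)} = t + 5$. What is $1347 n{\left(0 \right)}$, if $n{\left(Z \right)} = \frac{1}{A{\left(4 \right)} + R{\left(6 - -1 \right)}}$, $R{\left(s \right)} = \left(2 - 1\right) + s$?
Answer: $\frac{2694}{25} \approx 107.76$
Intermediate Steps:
$A{\left(t \right)} = \frac{5}{2} + \frac{t}{2}$ ($A{\left(t \right)} = \frac{t + 5}{2} = \frac{5 + t}{2} = \frac{5}{2} + \frac{t}{2}$)
$R{\left(s \right)} = 1 + s$
$n{\left(Z \right)} = \frac{2}{25}$ ($n{\left(Z \right)} = \frac{1}{\left(\frac{5}{2} + \frac{1}{2} \cdot 4\right) + \left(1 + \left(6 - -1\right)\right)} = \frac{1}{\left(\frac{5}{2} + 2\right) + \left(1 + \left(6 + 1\right)\right)} = \frac{1}{\frac{9}{2} + \left(1 + 7\right)} = \frac{1}{\frac{9}{2} + 8} = \frac{1}{\frac{25}{2}} = \frac{2}{25}$)
$1347 n{\left(0 \right)} = 1347 \cdot \frac{2}{25} = \frac{2694}{25}$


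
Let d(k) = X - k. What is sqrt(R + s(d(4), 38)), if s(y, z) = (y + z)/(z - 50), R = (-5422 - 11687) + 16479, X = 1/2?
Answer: I*sqrt(10126)/4 ≈ 25.157*I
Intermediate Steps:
X = 1/2 ≈ 0.50000
d(k) = 1/2 - k
R = -630 (R = -17109 + 16479 = -630)
s(y, z) = (y + z)/(-50 + z)
sqrt(R + s(d(4), 38)) = sqrt(-630 + ((1/2 - 1*4) + 38)/(-50 + 38)) = sqrt(-630 + ((1/2 - 4) + 38)/(-12)) = sqrt(-630 - (-7/2 + 38)/12) = sqrt(-630 - 1/12*69/2) = sqrt(-630 - 23/8) = sqrt(-5063/8) = I*sqrt(10126)/4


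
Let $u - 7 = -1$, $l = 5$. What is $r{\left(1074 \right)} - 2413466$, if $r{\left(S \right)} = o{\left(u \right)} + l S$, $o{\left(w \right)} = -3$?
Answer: $-2408099$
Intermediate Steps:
$u = 6$ ($u = 7 - 1 = 6$)
$r{\left(S \right)} = -3 + 5 S$
$r{\left(1074 \right)} - 2413466 = \left(-3 + 5 \cdot 1074\right) - 2413466 = \left(-3 + 5370\right) - 2413466 = 5367 - 2413466 = -2408099$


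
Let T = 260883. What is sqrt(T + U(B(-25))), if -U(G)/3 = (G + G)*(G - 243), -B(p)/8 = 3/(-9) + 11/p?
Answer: sqrt(1516913499)/75 ≈ 519.30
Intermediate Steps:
B(p) = 8/3 - 88/p (B(p) = -8*(3/(-9) + 11/p) = -8*(3*(-1/9) + 11/p) = -8*(-1/3 + 11/p) = 8/3 - 88/p)
U(G) = -6*G*(-243 + G) (U(G) = -3*(G + G)*(G - 243) = -3*2*G*(-243 + G) = -6*G*(-243 + G))
sqrt(T + U(B(-25))) = sqrt(260883 + 6*(8/3 - 88/(-25))*(243 - (8/3 - 88/(-25)))) = sqrt(260883 + 6*(8/3 - 88*(-1/25))*(243 - (8/3 - 88*(-1/25)))) = sqrt(260883 + 6*(8/3 + 88/25)*(243 - (8/3 + 88/25))) = sqrt(260883 + 6*(464/75)*(243 - 1*464/75)) = sqrt(260883 + 6*(464/75)*(243 - 464/75)) = sqrt(260883 + 6*(464/75)*(17761/75)) = sqrt(260883 + 16482208/1875) = sqrt(505637833/1875) = sqrt(1516913499)/75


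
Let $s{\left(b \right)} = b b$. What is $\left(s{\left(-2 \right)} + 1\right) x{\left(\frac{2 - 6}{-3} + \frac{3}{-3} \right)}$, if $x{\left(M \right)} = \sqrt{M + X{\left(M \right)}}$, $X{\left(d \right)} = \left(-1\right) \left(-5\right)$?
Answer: $\frac{20 \sqrt{3}}{3} \approx 11.547$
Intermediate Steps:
$X{\left(d \right)} = 5$
$s{\left(b \right)} = b^{2}$
$x{\left(M \right)} = \sqrt{5 + M}$ ($x{\left(M \right)} = \sqrt{M + 5} = \sqrt{5 + M}$)
$\left(s{\left(-2 \right)} + 1\right) x{\left(\frac{2 - 6}{-3} + \frac{3}{-3} \right)} = \left(\left(-2\right)^{2} + 1\right) \sqrt{5 + \left(\frac{2 - 6}{-3} + \frac{3}{-3}\right)} = \left(4 + 1\right) \sqrt{5 + \left(\left(2 - 6\right) \left(- \frac{1}{3}\right) + 3 \left(- \frac{1}{3}\right)\right)} = 5 \sqrt{5 - - \frac{1}{3}} = 5 \sqrt{5 + \left(\frac{4}{3} - 1\right)} = 5 \sqrt{5 + \frac{1}{3}} = 5 \sqrt{\frac{16}{3}} = 5 \frac{4 \sqrt{3}}{3} = \frac{20 \sqrt{3}}{3}$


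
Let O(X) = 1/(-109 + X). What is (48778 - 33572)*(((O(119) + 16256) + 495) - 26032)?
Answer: -705626827/5 ≈ -1.4113e+8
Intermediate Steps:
(48778 - 33572)*(((O(119) + 16256) + 495) - 26032) = (48778 - 33572)*(((1/(-109 + 119) + 16256) + 495) - 26032) = 15206*(((1/10 + 16256) + 495) - 26032) = 15206*(((⅒ + 16256) + 495) - 26032) = 15206*((162561/10 + 495) - 26032) = 15206*(167511/10 - 26032) = 15206*(-92809/10) = -705626827/5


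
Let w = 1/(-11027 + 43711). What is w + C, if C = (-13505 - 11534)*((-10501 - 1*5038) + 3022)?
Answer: 10243595819493/32684 ≈ 3.1341e+8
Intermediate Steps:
C = 313413163 (C = -25039*((-10501 - 5038) + 3022) = -25039*(-15539 + 3022) = -25039*(-12517) = 313413163)
w = 1/32684 ≈ 3.0596e-5
w + C = 1/32684 + 313413163 = 10243595819493/32684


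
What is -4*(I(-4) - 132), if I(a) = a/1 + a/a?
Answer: 540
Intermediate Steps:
I(a) = 1 + a (I(a) = a*1 + 1 = a + 1 = 1 + a)
-4*(I(-4) - 132) = -4*((1 - 4) - 132) = -4*(-3 - 132) = -4*(-135) = 540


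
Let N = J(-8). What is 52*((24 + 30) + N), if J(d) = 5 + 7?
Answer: 3432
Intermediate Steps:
J(d) = 12
N = 12
52*((24 + 30) + N) = 52*((24 + 30) + 12) = 52*(54 + 12) = 52*66 = 3432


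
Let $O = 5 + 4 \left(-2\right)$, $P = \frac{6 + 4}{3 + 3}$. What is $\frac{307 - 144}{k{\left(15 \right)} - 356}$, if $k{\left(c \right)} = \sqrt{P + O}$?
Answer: $- \frac{43521}{95053} - \frac{163 i \sqrt{3}}{190106} \approx -0.45786 - 0.0014851 i$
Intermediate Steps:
$P = \frac{5}{3}$ ($P = \frac{10}{6} = 10 \cdot \frac{1}{6} = \frac{5}{3} \approx 1.6667$)
$O = -3$ ($O = 5 - 8 = -3$)
$k{\left(c \right)} = \frac{2 i \sqrt{3}}{3}$ ($k{\left(c \right)} = \sqrt{\frac{5}{3} - 3} = \sqrt{- \frac{4}{3}} = \frac{2 i \sqrt{3}}{3}$)
$\frac{307 - 144}{k{\left(15 \right)} - 356} = \frac{307 - 144}{\frac{2 i \sqrt{3}}{3} - 356} = \frac{163}{-356 + \frac{2 i \sqrt{3}}{3}}$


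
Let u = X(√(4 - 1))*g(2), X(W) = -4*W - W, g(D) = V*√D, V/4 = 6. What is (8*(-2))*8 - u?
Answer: -128 + 120*√6 ≈ 165.94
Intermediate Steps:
V = 24 (V = 4*6 = 24)
g(D) = 24*√D
X(W) = -5*W
u = -120*√6 (u = (-5*√(4 - 1))*(24*√2) = (-5*√3)*(24*√2) = -120*√6 ≈ -293.94)
(8*(-2))*8 - u = (8*(-2))*8 - (-120)*√6 = -16*8 + 120*√6 = -128 + 120*√6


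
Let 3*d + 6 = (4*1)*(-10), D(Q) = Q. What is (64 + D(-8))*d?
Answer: -2576/3 ≈ -858.67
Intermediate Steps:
d = -46/3 (d = -2 + ((4*1)*(-10))/3 = -2 + (4*(-10))/3 = -2 + (⅓)*(-40) = -2 - 40/3 = -46/3 ≈ -15.333)
(64 + D(-8))*d = (64 - 8)*(-46/3) = 56*(-46/3) = -2576/3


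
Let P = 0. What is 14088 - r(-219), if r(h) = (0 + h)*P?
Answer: 14088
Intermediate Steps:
r(h) = 0 (r(h) = (0 + h)*0 = h*0 = 0)
14088 - r(-219) = 14088 - 1*0 = 14088 + 0 = 14088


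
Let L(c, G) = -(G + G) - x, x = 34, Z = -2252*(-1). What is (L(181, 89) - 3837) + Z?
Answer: -1797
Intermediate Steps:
Z = 2252
L(c, G) = -34 - 2*G (L(c, G) = -(G + G) - 1*34 = -2*G - 34 = -34 - 2*G)
(L(181, 89) - 3837) + Z = ((-34 - 2*89) - 3837) + 2252 = ((-34 - 178) - 3837) + 2252 = (-212 - 3837) + 2252 = -4049 + 2252 = -1797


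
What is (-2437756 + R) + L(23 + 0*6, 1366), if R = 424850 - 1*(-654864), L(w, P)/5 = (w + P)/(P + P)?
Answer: -3710163799/2732 ≈ -1.3580e+6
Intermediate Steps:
L(w, P) = 5*(P + w)/(2*P) (L(w, P) = 5*((w + P)/(P + P)) = 5*((P + w)/((2*P))) = 5*((P + w)*(1/(2*P))) = 5*((P + w)/(2*P)) = 5*(P + w)/(2*P))
R = 1079714 (R = 424850 + 654864 = 1079714)
(-2437756 + R) + L(23 + 0*6, 1366) = (-2437756 + 1079714) + (5/2)*(1366 + (23 + 0*6))/1366 = -1358042 + (5/2)*(1/1366)*(1366 + (23 + 0)) = -1358042 + (5/2)*(1/1366)*(1366 + 23) = -1358042 + (5/2)*(1/1366)*1389 = -1358042 + 6945/2732 = -3710163799/2732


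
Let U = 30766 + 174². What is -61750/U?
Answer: -30875/30521 ≈ -1.0116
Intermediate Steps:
U = 61042 (U = 30766 + 30276 = 61042)
-61750/U = -61750/61042 = -61750*1/61042 = -30875/30521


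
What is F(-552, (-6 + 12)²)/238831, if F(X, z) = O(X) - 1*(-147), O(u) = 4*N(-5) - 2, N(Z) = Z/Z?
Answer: 149/238831 ≈ 0.00062387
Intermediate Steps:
N(Z) = 1
O(u) = 2 (O(u) = 4*1 - 2 = 4 - 2 = 2)
F(X, z) = 149 (F(X, z) = 2 - 1*(-147) = 2 + 147 = 149)
F(-552, (-6 + 12)²)/238831 = 149/238831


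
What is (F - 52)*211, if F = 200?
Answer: 31228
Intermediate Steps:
(F - 52)*211 = (200 - 52)*211 = 148*211 = 31228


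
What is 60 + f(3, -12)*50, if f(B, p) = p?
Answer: -540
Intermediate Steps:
60 + f(3, -12)*50 = 60 - 12*50 = 60 - 600 = -540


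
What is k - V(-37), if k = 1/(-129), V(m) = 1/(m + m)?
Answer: 55/9546 ≈ 0.0057616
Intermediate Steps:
V(m) = 1/(2*m)
k = -1/129 ≈ -0.0077519
k - V(-37) = -1/129 - 1/(2*(-37)) = -1/129 - (-1)/(2*37) = -1/129 - 1*(-1/74) = -1/129 + 1/74 = 55/9546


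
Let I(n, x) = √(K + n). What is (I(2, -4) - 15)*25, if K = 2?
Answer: -325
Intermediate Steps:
I(n, x) = √(2 + n)
(I(2, -4) - 15)*25 = (√(2 + 2) - 15)*25 = (√4 - 15)*25 = (2 - 15)*25 = -13*25 = -325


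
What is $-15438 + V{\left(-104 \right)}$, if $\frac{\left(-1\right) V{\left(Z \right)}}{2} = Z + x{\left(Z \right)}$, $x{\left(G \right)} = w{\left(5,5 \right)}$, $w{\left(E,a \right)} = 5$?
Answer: $-15240$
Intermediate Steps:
$x{\left(G \right)} = 5$
$V{\left(Z \right)} = -10 - 2 Z$ ($V{\left(Z \right)} = - 2 \left(Z + 5\right) = - 2 \left(5 + Z\right) = -10 - 2 Z$)
$-15438 + V{\left(-104 \right)} = -15438 - -198 = -15438 + \left(-10 + 208\right) = -15438 + 198 = -15240$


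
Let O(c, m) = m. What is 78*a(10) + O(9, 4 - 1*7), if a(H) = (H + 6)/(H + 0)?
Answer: 609/5 ≈ 121.80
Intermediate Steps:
a(H) = (6 + H)/H
78*a(10) + O(9, 4 - 1*7) = 78*((6 + 10)/10) + (4 - 1*7) = 78*((1/10)*16) + (4 - 7) = 78*(8/5) - 3 = 624/5 - 3 = 609/5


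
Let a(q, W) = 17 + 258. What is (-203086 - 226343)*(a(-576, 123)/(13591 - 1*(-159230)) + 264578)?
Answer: -595014672821569/5237 ≈ -1.1362e+11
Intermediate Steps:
a(q, W) = 275
(-203086 - 226343)*(a(-576, 123)/(13591 - 1*(-159230)) + 264578) = (-203086 - 226343)*(275/(13591 - 1*(-159230)) + 264578) = -429429*(275/(13591 + 159230) + 264578) = -429429*(275/172821 + 264578) = -429429*(275*(1/172821) + 264578) = -429429*(25/15711 + 264578) = -429429*4156784983/15711 = -595014672821569/5237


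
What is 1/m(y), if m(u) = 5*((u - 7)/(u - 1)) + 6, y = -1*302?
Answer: 101/1121 ≈ 0.090098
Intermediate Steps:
y = -302
m(u) = 6 + 5*(-7 + u)/(-1 + u) (m(u) = 5*((-7 + u)/(-1 + u)) + 6 = 5*(-7 + u)/(-1 + u) + 6 = 6 + 5*(-7 + u)/(-1 + u))
1/m(y) = 1/((-41 + 11*(-302))/(-1 - 302)) = 1/((-41 - 3322)/(-303)) = 1/(-1/303*(-3363)) = 1/(1121/101) = 101/1121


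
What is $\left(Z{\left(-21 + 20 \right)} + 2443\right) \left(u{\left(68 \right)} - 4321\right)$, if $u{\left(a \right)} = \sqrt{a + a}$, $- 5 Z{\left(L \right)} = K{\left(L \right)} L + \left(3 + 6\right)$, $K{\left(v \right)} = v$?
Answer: $-10547561 + 4882 \sqrt{34} \approx -1.0519 \cdot 10^{7}$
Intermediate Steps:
$Z{\left(L \right)} = - \frac{9}{5} - \frac{L^{2}}{5}$ ($Z{\left(L \right)} = - \frac{L L + \left(3 + 6\right)}{5} = - \frac{L^{2} + 9}{5} = - \frac{9 + L^{2}}{5} = - \frac{9}{5} - \frac{L^{2}}{5}$)
$u{\left(a \right)} = \sqrt{2} \sqrt{a}$ ($u{\left(a \right)} = \sqrt{2 a} = \sqrt{2} \sqrt{a}$)
$\left(Z{\left(-21 + 20 \right)} + 2443\right) \left(u{\left(68 \right)} - 4321\right) = \left(\left(- \frac{9}{5} - \frac{\left(-21 + 20\right)^{2}}{5}\right) + 2443\right) \left(\sqrt{2} \sqrt{68} - 4321\right) = \left(\left(- \frac{9}{5} - \frac{\left(-1\right)^{2}}{5}\right) + 2443\right) \left(\sqrt{2} \cdot 2 \sqrt{17} - 4321\right) = \left(\left(- \frac{9}{5} - \frac{1}{5}\right) + 2443\right) \left(2 \sqrt{34} - 4321\right) = \left(\left(- \frac{9}{5} - \frac{1}{5}\right) + 2443\right) \left(-4321 + 2 \sqrt{34}\right) = \left(-2 + 2443\right) \left(-4321 + 2 \sqrt{34}\right) = 2441 \left(-4321 + 2 \sqrt{34}\right) = -10547561 + 4882 \sqrt{34}$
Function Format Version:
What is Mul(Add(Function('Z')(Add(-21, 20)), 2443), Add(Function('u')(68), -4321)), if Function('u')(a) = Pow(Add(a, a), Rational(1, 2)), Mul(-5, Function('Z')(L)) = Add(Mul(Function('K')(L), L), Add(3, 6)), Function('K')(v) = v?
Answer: Add(-10547561, Mul(4882, Pow(34, Rational(1, 2)))) ≈ -1.0519e+7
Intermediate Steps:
Function('Z')(L) = Add(Rational(-9, 5), Mul(Rational(-1, 5), Pow(L, 2))) (Function('Z')(L) = Mul(Rational(-1, 5), Add(Mul(L, L), Add(3, 6))) = Mul(Rational(-1, 5), Add(Pow(L, 2), 9)) = Mul(Rational(-1, 5), Add(9, Pow(L, 2))) = Add(Rational(-9, 5), Mul(Rational(-1, 5), Pow(L, 2))))
Function('u')(a) = Mul(Pow(2, Rational(1, 2)), Pow(a, Rational(1, 2))) (Function('u')(a) = Pow(Mul(2, a), Rational(1, 2)) = Mul(Pow(2, Rational(1, 2)), Pow(a, Rational(1, 2))))
Mul(Add(Function('Z')(Add(-21, 20)), 2443), Add(Function('u')(68), -4321)) = Mul(Add(Add(Rational(-9, 5), Mul(Rational(-1, 5), Pow(Add(-21, 20), 2))), 2443), Add(Mul(Pow(2, Rational(1, 2)), Pow(68, Rational(1, 2))), -4321)) = Mul(Add(Add(Rational(-9, 5), Mul(Rational(-1, 5), Pow(-1, 2))), 2443), Add(Mul(Pow(2, Rational(1, 2)), Mul(2, Pow(17, Rational(1, 2)))), -4321)) = Mul(Add(Add(Rational(-9, 5), Mul(Rational(-1, 5), 1)), 2443), Add(Mul(2, Pow(34, Rational(1, 2))), -4321)) = Mul(Add(Add(Rational(-9, 5), Rational(-1, 5)), 2443), Add(-4321, Mul(2, Pow(34, Rational(1, 2))))) = Mul(Add(-2, 2443), Add(-4321, Mul(2, Pow(34, Rational(1, 2))))) = Mul(2441, Add(-4321, Mul(2, Pow(34, Rational(1, 2))))) = Add(-10547561, Mul(4882, Pow(34, Rational(1, 2))))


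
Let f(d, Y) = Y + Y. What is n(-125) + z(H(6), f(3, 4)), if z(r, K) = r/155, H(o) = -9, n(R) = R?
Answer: -19384/155 ≈ -125.06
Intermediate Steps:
f(d, Y) = 2*Y
z(r, K) = r/155 (z(r, K) = r*(1/155) = r/155)
n(-125) + z(H(6), f(3, 4)) = -125 + (1/155)*(-9) = -125 - 9/155 = -19384/155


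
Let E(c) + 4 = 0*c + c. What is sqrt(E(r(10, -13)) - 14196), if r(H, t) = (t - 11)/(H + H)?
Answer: I*sqrt(355030)/5 ≈ 119.17*I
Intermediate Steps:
r(H, t) = (-11 + t)/(2*H) (r(H, t) = (-11 + t)/((2*H)) = (-11 + t)*(1/(2*H)) = (-11 + t)/(2*H))
E(c) = -4 + c (E(c) = -4 + (0*c + c) = -4 + (0 + c) = -4 + c)
sqrt(E(r(10, -13)) - 14196) = sqrt((-4 + (1/2)*(-11 - 13)/10) - 14196) = sqrt((-4 + (1/2)*(1/10)*(-24)) - 14196) = sqrt((-4 - 6/5) - 14196) = sqrt(-26/5 - 14196) = sqrt(-71006/5) = I*sqrt(355030)/5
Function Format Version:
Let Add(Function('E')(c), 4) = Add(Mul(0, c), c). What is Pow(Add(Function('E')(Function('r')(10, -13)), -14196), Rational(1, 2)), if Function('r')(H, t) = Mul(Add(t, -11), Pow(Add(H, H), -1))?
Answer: Mul(Rational(1, 5), I, Pow(355030, Rational(1, 2))) ≈ Mul(119.17, I)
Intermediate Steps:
Function('r')(H, t) = Mul(Rational(1, 2), Pow(H, -1), Add(-11, t)) (Function('r')(H, t) = Mul(Add(-11, t), Pow(Mul(2, H), -1)) = Mul(Add(-11, t), Mul(Rational(1, 2), Pow(H, -1))) = Mul(Rational(1, 2), Pow(H, -1), Add(-11, t)))
Function('E')(c) = Add(-4, c) (Function('E')(c) = Add(-4, Add(Mul(0, c), c)) = Add(-4, Add(0, c)) = Add(-4, c))
Pow(Add(Function('E')(Function('r')(10, -13)), -14196), Rational(1, 2)) = Pow(Add(Add(-4, Mul(Rational(1, 2), Pow(10, -1), Add(-11, -13))), -14196), Rational(1, 2)) = Pow(Add(Add(-4, Mul(Rational(1, 2), Rational(1, 10), -24)), -14196), Rational(1, 2)) = Pow(Add(Add(-4, Rational(-6, 5)), -14196), Rational(1, 2)) = Pow(Add(Rational(-26, 5), -14196), Rational(1, 2)) = Pow(Rational(-71006, 5), Rational(1, 2)) = Mul(Rational(1, 5), I, Pow(355030, Rational(1, 2)))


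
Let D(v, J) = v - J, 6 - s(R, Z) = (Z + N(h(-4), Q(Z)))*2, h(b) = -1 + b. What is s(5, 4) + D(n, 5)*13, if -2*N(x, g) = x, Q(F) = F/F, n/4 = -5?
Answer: -332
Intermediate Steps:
n = -20 (n = 4*(-5) = -20)
Q(F) = 1
N(x, g) = -x/2
s(R, Z) = 1 - 2*Z (s(R, Z) = 6 - (Z - (-1 - 4)/2)*2 = 6 - (Z - 1/2*(-5))*2 = 6 - (Z + 5/2)*2 = 6 - (5/2 + Z)*2 = 6 - (5 + 2*Z) = 6 + (-5 - 2*Z) = 1 - 2*Z)
s(5, 4) + D(n, 5)*13 = (1 - 2*4) + (-20 - 1*5)*13 = (1 - 8) + (-20 - 5)*13 = -7 - 25*13 = -7 - 325 = -332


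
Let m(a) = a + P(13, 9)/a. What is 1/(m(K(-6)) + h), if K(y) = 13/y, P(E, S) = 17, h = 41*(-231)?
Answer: -78/739519 ≈ -0.00010547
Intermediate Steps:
h = -9471
m(a) = a + 17/a
1/(m(K(-6)) + h) = 1/((13/(-6) + 17/((13/(-6)))) - 9471) = 1/((13*(-⅙) + 17/((13*(-⅙)))) - 9471) = 1/((-13/6 + 17/(-13/6)) - 9471) = 1/((-13/6 + 17*(-6/13)) - 9471) = 1/((-13/6 - 102/13) - 9471) = 1/(-781/78 - 9471) = 1/(-739519/78) = -78/739519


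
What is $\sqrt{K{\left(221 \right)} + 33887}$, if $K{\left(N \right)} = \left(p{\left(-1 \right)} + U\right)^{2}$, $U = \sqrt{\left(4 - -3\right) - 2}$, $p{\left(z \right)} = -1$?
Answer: $\sqrt{33893 - 2 \sqrt{5}} \approx 184.09$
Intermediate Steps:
$U = \sqrt{5}$ ($U = \sqrt{\left(4 + 3\right) - 2} = \sqrt{7 - 2} = \sqrt{5} \approx 2.2361$)
$K{\left(N \right)} = \left(-1 + \sqrt{5}\right)^{2}$
$\sqrt{K{\left(221 \right)} + 33887} = \sqrt{\left(1 - \sqrt{5}\right)^{2} + 33887} = \sqrt{33887 + \left(1 - \sqrt{5}\right)^{2}}$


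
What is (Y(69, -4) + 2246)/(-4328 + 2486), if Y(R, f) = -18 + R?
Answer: -2297/1842 ≈ -1.2470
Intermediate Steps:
(Y(69, -4) + 2246)/(-4328 + 2486) = ((-18 + 69) + 2246)/(-4328 + 2486) = (51 + 2246)/(-1842) = 2297*(-1/1842) = -2297/1842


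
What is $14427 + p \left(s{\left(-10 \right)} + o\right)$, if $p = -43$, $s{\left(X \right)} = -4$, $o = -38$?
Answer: $16233$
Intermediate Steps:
$14427 + p \left(s{\left(-10 \right)} + o\right) = 14427 - 43 \left(-4 - 38\right) = 14427 - -1806 = 14427 + 1806 = 16233$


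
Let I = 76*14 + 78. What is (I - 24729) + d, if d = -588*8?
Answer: -28291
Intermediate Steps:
I = 1142 (I = 1064 + 78 = 1142)
d = -4704
(I - 24729) + d = (1142 - 24729) - 4704 = -23587 - 4704 = -28291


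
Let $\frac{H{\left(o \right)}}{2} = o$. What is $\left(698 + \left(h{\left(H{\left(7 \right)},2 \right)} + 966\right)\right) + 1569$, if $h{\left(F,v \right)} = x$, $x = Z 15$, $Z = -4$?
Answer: $3173$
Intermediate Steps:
$x = -60$ ($x = \left(-4\right) 15 = -60$)
$H{\left(o \right)} = 2 o$
$h{\left(F,v \right)} = -60$
$\left(698 + \left(h{\left(H{\left(7 \right)},2 \right)} + 966\right)\right) + 1569 = \left(698 + \left(-60 + 966\right)\right) + 1569 = \left(698 + 906\right) + 1569 = 1604 + 1569 = 3173$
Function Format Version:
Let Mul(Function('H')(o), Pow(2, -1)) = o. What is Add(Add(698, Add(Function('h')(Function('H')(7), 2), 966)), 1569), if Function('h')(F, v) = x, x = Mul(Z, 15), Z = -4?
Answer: 3173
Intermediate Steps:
x = -60 (x = Mul(-4, 15) = -60)
Function('H')(o) = Mul(2, o)
Function('h')(F, v) = -60
Add(Add(698, Add(Function('h')(Function('H')(7), 2), 966)), 1569) = Add(Add(698, Add(-60, 966)), 1569) = Add(Add(698, 906), 1569) = Add(1604, 1569) = 3173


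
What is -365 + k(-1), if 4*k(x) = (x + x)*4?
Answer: -367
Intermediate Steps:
k(x) = 2*x (k(x) = ((x + x)*4)/4 = ((2*x)*4)/4 = (8*x)/4 = 2*x)
-365 + k(-1) = -365 + 2*(-1) = -365 - 2 = -367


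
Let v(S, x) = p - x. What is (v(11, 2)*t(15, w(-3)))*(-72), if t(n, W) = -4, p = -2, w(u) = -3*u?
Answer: -1152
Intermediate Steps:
v(S, x) = -2 - x
(v(11, 2)*t(15, w(-3)))*(-72) = ((-2 - 1*2)*(-4))*(-72) = ((-2 - 2)*(-4))*(-72) = -4*(-4)*(-72) = 16*(-72) = -1152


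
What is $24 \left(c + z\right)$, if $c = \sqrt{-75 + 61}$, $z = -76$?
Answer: $-1824 + 24 i \sqrt{14} \approx -1824.0 + 89.8 i$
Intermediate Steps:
$c = i \sqrt{14}$ ($c = \sqrt{-14} = i \sqrt{14} \approx 3.7417 i$)
$24 \left(c + z\right) = 24 \left(i \sqrt{14} - 76\right) = 24 \left(-76 + i \sqrt{14}\right) = -1824 + 24 i \sqrt{14}$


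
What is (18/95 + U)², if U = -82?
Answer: 60403984/9025 ≈ 6693.0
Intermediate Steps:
(18/95 + U)² = (18/95 - 82)² = (-7772/95)² = 60403984/9025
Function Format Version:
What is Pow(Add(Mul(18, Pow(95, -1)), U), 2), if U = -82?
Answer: Rational(60403984, 9025) ≈ 6693.0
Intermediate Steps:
Pow(Add(Mul(18, Pow(95, -1)), U), 2) = Pow(Add(Mul(18, Pow(95, -1)), -82), 2) = Pow(Add(Mul(18, Rational(1, 95)), -82), 2) = Pow(Add(Rational(18, 95), -82), 2) = Pow(Rational(-7772, 95), 2) = Rational(60403984, 9025)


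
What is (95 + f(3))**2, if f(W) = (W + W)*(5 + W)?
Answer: 20449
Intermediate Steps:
f(W) = 2*W*(5 + W) (f(W) = (2*W)*(5 + W) = 2*W*(5 + W))
(95 + f(3))**2 = (95 + 2*3*(5 + 3))**2 = (95 + 2*3*8)**2 = (95 + 48)**2 = 143**2 = 20449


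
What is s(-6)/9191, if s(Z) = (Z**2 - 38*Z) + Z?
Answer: 258/9191 ≈ 0.028071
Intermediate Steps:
s(Z) = Z**2 - 37*Z
s(-6)/9191 = -6*(-37 - 6)/9191 = -6*(-43)*(1/9191) = 258*(1/9191) = 258/9191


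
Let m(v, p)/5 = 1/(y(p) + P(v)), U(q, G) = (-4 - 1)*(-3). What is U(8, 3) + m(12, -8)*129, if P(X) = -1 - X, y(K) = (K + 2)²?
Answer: 990/23 ≈ 43.043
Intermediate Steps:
y(K) = (2 + K)²
U(q, G) = 15 (U(q, G) = -5*(-3) = 15)
m(v, p) = 5/(-1 + (2 + p)² - v) (m(v, p) = 5/((2 + p)² + (-1 - v)) = 5/(-1 + (2 + p)² - v))
U(8, 3) + m(12, -8)*129 = 15 - 5/(1 + 12 - (2 - 8)²)*129 = 15 - 5/(1 + 12 - 1*(-6)²)*129 = 15 - 5/(1 + 12 - 1*36)*129 = 15 - 5/(1 + 12 - 36)*129 = 15 - 5/(-23)*129 = 15 - 5*(-1/23)*129 = 15 + (5/23)*129 = 15 + 645/23 = 990/23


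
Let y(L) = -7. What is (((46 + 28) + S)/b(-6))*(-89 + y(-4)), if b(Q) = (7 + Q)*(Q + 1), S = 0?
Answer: 7104/5 ≈ 1420.8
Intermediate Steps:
b(Q) = (1 + Q)*(7 + Q) (b(Q) = (7 + Q)*(1 + Q) = (1 + Q)*(7 + Q))
(((46 + 28) + S)/b(-6))*(-89 + y(-4)) = (((46 + 28) + 0)/(7 + (-6)² + 8*(-6)))*(-89 - 7) = ((74 + 0)/(7 + 36 - 48))*(-96) = (74/(-5))*(-96) = (74*(-⅕))*(-96) = -74/5*(-96) = 7104/5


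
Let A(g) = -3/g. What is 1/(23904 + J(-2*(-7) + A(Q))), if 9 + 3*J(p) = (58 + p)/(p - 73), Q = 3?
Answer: 180/4302109 ≈ 4.1840e-5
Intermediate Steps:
J(p) = -3 + (58 + p)/(3*(-73 + p)) (J(p) = -3 + ((58 + p)/(p - 73))/3 = -3 + ((58 + p)/(-73 + p))/3 = -3 + (58 + p)/(3*(-73 + p)))
1/(23904 + J(-2*(-7) + A(Q))) = 1/(23904 + (715 - 8*(-2*(-7) - 3/3))/(3*(-73 + (-2*(-7) - 3/3)))) = 1/(23904 + (715 - 8*(14 - 3*1/3))/(3*(-73 + (14 - 3*1/3)))) = 1/(23904 + (715 - 8*(14 - 1))/(3*(-73 + (14 - 1)))) = 1/(23904 + (715 - 8*13)/(3*(-73 + 13))) = 1/(23904 + (1/3)*(715 - 104)/(-60)) = 1/(23904 + (1/3)*(-1/60)*611) = 1/(23904 - 611/180) = 1/(4302109/180) = 180/4302109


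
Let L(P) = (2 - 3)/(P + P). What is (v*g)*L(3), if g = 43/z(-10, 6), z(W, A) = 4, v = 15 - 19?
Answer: 43/6 ≈ 7.1667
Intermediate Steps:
L(P) = -1/(2*P)
v = -4
g = 43/4 ≈ 10.750
(v*g)*L(3) = (-4*43/4)*(-1/2/3) = -(-43)/(2*3) = -43*(-1/6) = 43/6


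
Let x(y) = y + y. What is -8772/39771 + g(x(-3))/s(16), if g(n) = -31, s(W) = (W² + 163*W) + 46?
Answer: -2973269/12859290 ≈ -0.23122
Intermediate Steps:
x(y) = 2*y
s(W) = 46 + W² + 163*W
-8772/39771 + g(x(-3))/s(16) = -8772/39771 - 31/(46 + 16² + 163*16) = -8772*1/39771 - 31/(46 + 256 + 2608) = -2924/13257 - 31/2910 = -2973269/12859290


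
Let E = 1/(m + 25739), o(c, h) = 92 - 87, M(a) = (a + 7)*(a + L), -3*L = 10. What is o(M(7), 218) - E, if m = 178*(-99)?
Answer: 40584/8117 ≈ 4.9999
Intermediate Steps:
L = -10/3 (L = -⅓*10 = -10/3 ≈ -3.3333)
m = -17622
M(a) = (7 + a)*(-10/3 + a) (M(a) = (a + 7)*(a - 10/3) = (7 + a)*(-10/3 + a))
o(c, h) = 5
E = 1/8117 (E = 1/(-17622 + 25739) = 1/8117 ≈ 0.00012320)
o(M(7), 218) - E = 5 - 1*1/8117 = 5 - 1/8117 = 40584/8117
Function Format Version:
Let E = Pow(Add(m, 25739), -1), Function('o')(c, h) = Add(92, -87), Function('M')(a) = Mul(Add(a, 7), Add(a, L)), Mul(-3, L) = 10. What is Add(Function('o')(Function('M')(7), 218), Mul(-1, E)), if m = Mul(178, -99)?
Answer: Rational(40584, 8117) ≈ 4.9999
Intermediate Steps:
L = Rational(-10, 3) (L = Mul(Rational(-1, 3), 10) = Rational(-10, 3) ≈ -3.3333)
m = -17622
Function('M')(a) = Mul(Add(7, a), Add(Rational(-10, 3), a)) (Function('M')(a) = Mul(Add(a, 7), Add(a, Rational(-10, 3))) = Mul(Add(7, a), Add(Rational(-10, 3), a)))
Function('o')(c, h) = 5
E = Rational(1, 8117) (E = Pow(Add(-17622, 25739), -1) = Pow(8117, -1) = Rational(1, 8117) ≈ 0.00012320)
Add(Function('o')(Function('M')(7), 218), Mul(-1, E)) = Add(5, Mul(-1, Rational(1, 8117))) = Add(5, Rational(-1, 8117)) = Rational(40584, 8117)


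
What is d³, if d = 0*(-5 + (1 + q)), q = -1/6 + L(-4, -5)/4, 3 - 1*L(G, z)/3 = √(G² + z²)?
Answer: 0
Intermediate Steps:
L(G, z) = 9 - 3*√(G² + z²)
q = 25/12 - 3*√41/4 (q = -1/6 + (9 - 3*√((-4)² + (-5)²))/4 = -1*⅙ + (9 - 3*√(16 + 25))*(¼) = -⅙ + (9 - 3*√41)*(¼) = -⅙ + (9/4 - 3*√41/4) = 25/12 - 3*√41/4 ≈ -2.7190)
d = 0 (d = 0*(-5 + (1 + (25/12 - 3*√41/4))) = 0*(-5 + (37/12 - 3*√41/4)) = 0*(-23/12 - 3*√41/4) = 0)
d³ = 0³ = 0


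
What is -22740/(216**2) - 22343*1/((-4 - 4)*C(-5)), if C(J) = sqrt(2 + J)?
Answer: -1895/3888 - 22343*I*sqrt(3)/24 ≈ -0.4874 - 1612.5*I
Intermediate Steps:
-22740/(216**2) - 22343*1/((-4 - 4)*C(-5)) = -22740/(216**2) - 22343*1/((-4 - 4)*sqrt(2 - 5)) = -22740/46656 - 22343*I*sqrt(3)/24 = -22740*1/46656 - 22343*I*sqrt(3)/24 = -1895/3888 - 22343*I*sqrt(3)/24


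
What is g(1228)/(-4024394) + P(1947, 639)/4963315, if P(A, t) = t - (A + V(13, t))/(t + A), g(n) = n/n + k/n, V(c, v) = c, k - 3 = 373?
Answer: 1017010112038331/7928832294705470610 ≈ 0.00012827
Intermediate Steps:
k = 376 (k = 3 + 373 = 376)
g(n) = 1 + 376/n (g(n) = n/n + 376/n = 1 + 376/n)
P(A, t) = t - (13 + A)/(A + t) (P(A, t) = t - (A + 13)/(t + A) = t - (13 + A)/(A + t))
g(1228)/(-4024394) + P(1947, 639)/4963315 = ((376 + 1228)/1228)/(-4024394) + ((-13 + 639² - 1*1947 + 1947*639)/(1947 + 639))/4963315 = ((1/1228)*1604)*(-1/4024394) + ((-13 + 408321 - 1947 + 1244133)/2586)*(1/4963315) = (401/307)*(-1/4024394) + ((1/2586)*1650494)*(1/4963315) = -401/1235488958 + (825247/1293)*(1/4963315) = -401/1235488958 + 825247/6417566295 = 1017010112038331/7928832294705470610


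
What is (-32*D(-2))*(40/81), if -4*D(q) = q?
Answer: -640/81 ≈ -7.9012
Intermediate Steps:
D(q) = -q/4
(-32*D(-2))*(40/81) = (-(-8)*(-2))*(40/81) = (-32*½)*(40*(1/81)) = -16*40/81 = -640/81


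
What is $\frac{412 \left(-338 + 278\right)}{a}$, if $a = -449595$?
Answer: $\frac{16}{291} \approx 0.054983$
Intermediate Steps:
$\frac{412 \left(-338 + 278\right)}{a} = \frac{412 \left(-338 + 278\right)}{-449595} = 412 \left(-60\right) \left(- \frac{1}{449595}\right) = \left(-24720\right) \left(- \frac{1}{449595}\right) = \frac{16}{291}$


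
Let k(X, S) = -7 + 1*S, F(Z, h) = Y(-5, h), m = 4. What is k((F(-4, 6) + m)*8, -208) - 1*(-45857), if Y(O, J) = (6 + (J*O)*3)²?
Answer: 45642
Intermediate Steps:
Y(O, J) = (6 + 3*J*O)²
F(Z, h) = 9*(2 - 5*h)² (F(Z, h) = 9*(2 + h*(-5))² = 9*(2 - 5*h)²)
k(X, S) = -7 + S
k((F(-4, 6) + m)*8, -208) - 1*(-45857) = (-7 - 208) - 1*(-45857) = -215 + 45857 = 45642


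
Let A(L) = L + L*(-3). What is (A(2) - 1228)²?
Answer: 1517824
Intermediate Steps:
A(L) = -2*L (A(L) = L - 3*L = -2*L)
(A(2) - 1228)² = (-2*2 - 1228)² = (-4 - 1228)² = (-1232)² = 1517824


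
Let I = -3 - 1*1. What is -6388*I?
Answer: 25552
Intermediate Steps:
I = -4 (I = -3 - 1 = -4)
-6388*I = -6388*(-4) = 25552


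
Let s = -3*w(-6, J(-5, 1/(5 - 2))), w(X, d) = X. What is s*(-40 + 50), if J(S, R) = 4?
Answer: 180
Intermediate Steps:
s = 18 (s = -3*(-6) = 18)
s*(-40 + 50) = 18*(-40 + 50) = 18*10 = 180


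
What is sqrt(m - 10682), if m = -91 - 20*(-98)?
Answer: I*sqrt(8813) ≈ 93.878*I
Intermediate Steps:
m = 1869 (m = -91 + 1960 = 1869)
sqrt(m - 10682) = sqrt(1869 - 10682) = sqrt(-8813) = I*sqrt(8813)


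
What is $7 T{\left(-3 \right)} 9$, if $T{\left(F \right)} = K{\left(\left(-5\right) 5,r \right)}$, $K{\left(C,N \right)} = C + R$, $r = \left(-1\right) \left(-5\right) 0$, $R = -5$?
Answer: $-1890$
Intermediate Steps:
$r = 0$ ($r = 5 \cdot 0 = 0$)
$K{\left(C,N \right)} = -5 + C$ ($K{\left(C,N \right)} = C - 5 = -5 + C$)
$T{\left(F \right)} = -30$ ($T{\left(F \right)} = -5 - 25 = -30$)
$7 T{\left(-3 \right)} 9 = 7 \left(-30\right) 9 = \left(-210\right) 9 = -1890$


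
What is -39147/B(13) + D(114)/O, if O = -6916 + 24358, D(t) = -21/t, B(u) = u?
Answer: -25946475103/8616348 ≈ -3011.3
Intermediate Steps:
O = 17442
-39147/B(13) + D(114)/O = -39147/13 - 21/114/17442 = -39147*1/13 - 21*1/114*(1/17442) = -39147/13 - 7/38*1/17442 = -39147/13 - 7/662796 = -25946475103/8616348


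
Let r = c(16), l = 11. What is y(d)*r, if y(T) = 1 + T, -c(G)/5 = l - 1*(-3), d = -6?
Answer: 350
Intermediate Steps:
c(G) = -70 (c(G) = -5*(11 - 1*(-3)) = -5*(11 + 3) = -5*14 = -70)
r = -70
y(d)*r = (1 - 6)*(-70) = -5*(-70) = 350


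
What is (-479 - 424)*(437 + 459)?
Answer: -809088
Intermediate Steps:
(-479 - 424)*(437 + 459) = -903*896 = -809088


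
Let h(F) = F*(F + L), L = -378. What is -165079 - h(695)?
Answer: -385394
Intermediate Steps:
h(F) = F*(-378 + F) (h(F) = F*(F - 378) = F*(-378 + F))
-165079 - h(695) = -165079 - 695*(-378 + 695) = -165079 - 695*317 = -165079 - 1*220315 = -165079 - 220315 = -385394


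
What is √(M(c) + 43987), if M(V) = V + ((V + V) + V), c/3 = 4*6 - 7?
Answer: √44191 ≈ 210.22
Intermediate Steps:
c = 51 (c = 3*(4*6 - 7) = 3*(24 - 7) = 3*17 = 51)
M(V) = 4*V (M(V) = V + (2*V + V) = V + 3*V = 4*V)
√(M(c) + 43987) = √(4*51 + 43987) = √(204 + 43987) = √44191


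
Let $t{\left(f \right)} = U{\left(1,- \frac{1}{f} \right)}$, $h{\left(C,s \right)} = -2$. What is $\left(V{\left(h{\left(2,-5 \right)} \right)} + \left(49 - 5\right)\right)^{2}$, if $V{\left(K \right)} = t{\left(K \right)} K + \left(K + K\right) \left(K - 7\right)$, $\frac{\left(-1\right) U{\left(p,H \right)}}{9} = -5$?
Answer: $100$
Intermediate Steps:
$U{\left(p,H \right)} = 45$ ($U{\left(p,H \right)} = \left(-9\right) \left(-5\right) = 45$)
$t{\left(f \right)} = 45$
$V{\left(K \right)} = 45 K + 2 K \left(-7 + K\right)$ ($V{\left(K \right)} = 45 K + \left(K + K\right) \left(K - 7\right) = 45 K + 2 K \left(-7 + K\right)$)
$\left(V{\left(h{\left(2,-5 \right)} \right)} + \left(49 - 5\right)\right)^{2} = \left(- 2 \left(31 + 2 \left(-2\right)\right) + \left(49 - 5\right)\right)^{2} = \left(- 2 \left(31 - 4\right) + 44\right)^{2} = \left(\left(-2\right) 27 + 44\right)^{2} = \left(-54 + 44\right)^{2} = \left(-10\right)^{2} = 100$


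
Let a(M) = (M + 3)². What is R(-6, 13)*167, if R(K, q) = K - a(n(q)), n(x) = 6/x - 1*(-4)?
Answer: -1740641/169 ≈ -10300.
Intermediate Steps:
n(x) = 4 + 6/x (n(x) = 6/x + 4 = 4 + 6/x)
a(M) = (3 + M)²
R(K, q) = K - (7 + 6/q)² (R(K, q) = K - (3 + (4 + 6/q))² = K - (7 + 6/q)²)
R(-6, 13)*167 = (-6 - 1*(6 + 7*13)²/13²)*167 = (-6 - 1*1/169*(6 + 91)²)*167 = (-6 - 1*1/169*97²)*167 = (-6 - 1*1/169*9409)*167 = (-6 - 9409/169)*167 = -10423/169*167 = -1740641/169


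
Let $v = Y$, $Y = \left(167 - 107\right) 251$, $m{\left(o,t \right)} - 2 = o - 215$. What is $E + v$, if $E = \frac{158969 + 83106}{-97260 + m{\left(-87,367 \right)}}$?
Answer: $\frac{293802305}{19512} \approx 15058.0$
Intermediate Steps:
$m{\left(o,t \right)} = -213 + o$ ($m{\left(o,t \right)} = 2 + \left(o - 215\right) = 2 + \left(-215 + o\right) = -213 + o$)
$Y = 15060$ ($Y = 60 \cdot 251 = 15060$)
$v = 15060$
$E = - \frac{48415}{19512}$ ($E = \frac{158969 + 83106}{-97260 - 300} = \frac{242075}{-97260 - 300} = \frac{242075}{-97560} = 242075 \left(- \frac{1}{97560}\right) = - \frac{48415}{19512} \approx -2.4813$)
$E + v = - \frac{48415}{19512} + 15060 = \frac{293802305}{19512}$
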